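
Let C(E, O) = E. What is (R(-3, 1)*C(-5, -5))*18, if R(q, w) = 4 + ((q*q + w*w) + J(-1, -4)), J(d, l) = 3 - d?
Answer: -1620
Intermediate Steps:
R(q, w) = 8 + q² + w² (R(q, w) = 4 + ((q*q + w*w) + (3 - 1*(-1))) = 4 + ((q² + w²) + (3 + 1)) = 4 + ((q² + w²) + 4) = 4 + (4 + q² + w²) = 8 + q² + w²)
(R(-3, 1)*C(-5, -5))*18 = ((8 + (-3)² + 1²)*(-5))*18 = ((8 + 9 + 1)*(-5))*18 = (18*(-5))*18 = -90*18 = -1620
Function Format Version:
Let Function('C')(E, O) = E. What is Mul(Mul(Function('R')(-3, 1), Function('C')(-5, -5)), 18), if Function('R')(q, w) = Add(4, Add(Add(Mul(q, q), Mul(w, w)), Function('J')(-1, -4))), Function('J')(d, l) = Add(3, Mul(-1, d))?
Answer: -1620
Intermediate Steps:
Function('R')(q, w) = Add(8, Pow(q, 2), Pow(w, 2)) (Function('R')(q, w) = Add(4, Add(Add(Mul(q, q), Mul(w, w)), Add(3, Mul(-1, -1)))) = Add(4, Add(Add(Pow(q, 2), Pow(w, 2)), Add(3, 1))) = Add(4, Add(Add(Pow(q, 2), Pow(w, 2)), 4)) = Add(4, Add(4, Pow(q, 2), Pow(w, 2))) = Add(8, Pow(q, 2), Pow(w, 2)))
Mul(Mul(Function('R')(-3, 1), Function('C')(-5, -5)), 18) = Mul(Mul(Add(8, Pow(-3, 2), Pow(1, 2)), -5), 18) = Mul(Mul(Add(8, 9, 1), -5), 18) = Mul(Mul(18, -5), 18) = Mul(-90, 18) = -1620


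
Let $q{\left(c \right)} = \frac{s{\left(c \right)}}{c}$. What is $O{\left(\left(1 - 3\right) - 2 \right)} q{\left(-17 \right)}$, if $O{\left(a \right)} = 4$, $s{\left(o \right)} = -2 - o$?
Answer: $- \frac{60}{17} \approx -3.5294$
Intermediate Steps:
$q{\left(c \right)} = \frac{-2 - c}{c}$
$O{\left(\left(1 - 3\right) - 2 \right)} q{\left(-17 \right)} = 4 \frac{-2 - -17}{-17} = 4 \left(- \frac{-2 + 17}{17}\right) = 4 \left(\left(- \frac{1}{17}\right) 15\right) = 4 \left(- \frac{15}{17}\right) = - \frac{60}{17}$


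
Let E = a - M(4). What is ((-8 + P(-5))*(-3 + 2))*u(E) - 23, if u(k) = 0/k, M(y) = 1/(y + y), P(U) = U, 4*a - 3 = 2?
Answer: -23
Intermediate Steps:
a = 5/4 (a = ¾ + (¼)*2 = ¾ + ½ = 5/4 ≈ 1.2500)
M(y) = 1/(2*y)
E = 9/8 (E = 5/4 - 1/(2*4) = 5/4 - 1*⅛ = 5/4 - ⅛ = 9/8 ≈ 1.1250)
u(k) = 0
((-8 + P(-5))*(-3 + 2))*u(E) - 23 = ((-8 - 5)*(-3 + 2))*0 - 23 = -13*(-1)*0 - 23 = 13*0 - 23 = 0 - 23 = -23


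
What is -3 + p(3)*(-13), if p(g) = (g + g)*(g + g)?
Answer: -471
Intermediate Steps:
p(g) = 4*g² (p(g) = (2*g)*(2*g) = 4*g²)
-3 + p(3)*(-13) = -3 + (4*3²)*(-13) = -3 + (4*9)*(-13) = -3 + 36*(-13) = -3 - 468 = -471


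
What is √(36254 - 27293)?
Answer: √8961 ≈ 94.663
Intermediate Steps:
√(36254 - 27293) = √8961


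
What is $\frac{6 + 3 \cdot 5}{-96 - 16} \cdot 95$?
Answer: $- \frac{285}{16} \approx -17.813$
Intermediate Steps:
$\frac{6 + 3 \cdot 5}{-96 - 16} \cdot 95 = \frac{6 + 15}{-96 - 16} \cdot 95 = \frac{21}{-112} \cdot 95 = 21 \left(- \frac{1}{112}\right) 95 = \left(- \frac{3}{16}\right) 95 = - \frac{285}{16}$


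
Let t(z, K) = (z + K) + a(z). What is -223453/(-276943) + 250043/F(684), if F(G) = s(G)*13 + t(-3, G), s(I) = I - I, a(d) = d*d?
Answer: 3017471353/8308290 ≈ 363.19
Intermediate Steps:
a(d) = d²
s(I) = 0
t(z, K) = K + z + z² (t(z, K) = (z + K) + z² = (K + z) + z² = K + z + z²)
F(G) = 6 + G (F(G) = 0*13 + (G - 3 + (-3)²) = 0 + (G - 3 + 9) = 0 + (6 + G) = 6 + G)
-223453/(-276943) + 250043/F(684) = -223453/(-276943) + 250043/(6 + 684) = -223453*(-1/276943) + 250043/690 = 223453/276943 + 250043*(1/690) = 223453/276943 + 250043/690 = 3017471353/8308290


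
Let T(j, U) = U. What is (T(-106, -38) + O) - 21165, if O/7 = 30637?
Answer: 193256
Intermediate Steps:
O = 214459 (O = 7*30637 = 214459)
(T(-106, -38) + O) - 21165 = (-38 + 214459) - 21165 = 214421 - 21165 = 193256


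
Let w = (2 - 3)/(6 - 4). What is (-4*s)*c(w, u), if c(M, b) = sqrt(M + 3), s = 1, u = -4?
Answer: -2*sqrt(10) ≈ -6.3246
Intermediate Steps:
w = -1/2 ≈ -0.50000
c(M, b) = sqrt(3 + M)
(-4*s)*c(w, u) = (-4*1)*sqrt(3 - 1/2) = -2*sqrt(10)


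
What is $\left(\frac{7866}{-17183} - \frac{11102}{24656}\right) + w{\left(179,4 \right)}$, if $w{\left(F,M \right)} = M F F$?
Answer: $\frac{27149047169055}{211832024} \approx 1.2816 \cdot 10^{5}$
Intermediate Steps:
$w{\left(F,M \right)} = M F^{2}$ ($w{\left(F,M \right)} = F M F = M F^{2}$)
$\left(\frac{7866}{-17183} - \frac{11102}{24656}\right) + w{\left(179,4 \right)} = \left(\frac{7866}{-17183} - \frac{11102}{24656}\right) + 4 \cdot 179^{2} = \left(7866 \left(- \frac{1}{17183}\right) - \frac{5551}{12328}\right) + 4 \cdot 32041 = \left(- \frac{7866}{17183} - \frac{5551}{12328}\right) + 128164 = - \frac{192354881}{211832024} + 128164 = \frac{27149047169055}{211832024}$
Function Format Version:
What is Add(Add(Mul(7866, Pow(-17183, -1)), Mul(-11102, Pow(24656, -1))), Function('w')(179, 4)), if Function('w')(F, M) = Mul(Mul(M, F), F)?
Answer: Rational(27149047169055, 211832024) ≈ 1.2816e+5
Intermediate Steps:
Function('w')(F, M) = Mul(M, Pow(F, 2)) (Function('w')(F, M) = Mul(Mul(F, M), F) = Mul(M, Pow(F, 2)))
Add(Add(Mul(7866, Pow(-17183, -1)), Mul(-11102, Pow(24656, -1))), Function('w')(179, 4)) = Add(Add(Mul(7866, Pow(-17183, -1)), Mul(-11102, Pow(24656, -1))), Mul(4, Pow(179, 2))) = Add(Add(Mul(7866, Rational(-1, 17183)), Mul(-11102, Rational(1, 24656))), Mul(4, 32041)) = Add(Add(Rational(-7866, 17183), Rational(-5551, 12328)), 128164) = Add(Rational(-192354881, 211832024), 128164) = Rational(27149047169055, 211832024)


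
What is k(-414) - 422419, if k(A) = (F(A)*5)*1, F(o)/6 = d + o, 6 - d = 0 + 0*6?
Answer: -434659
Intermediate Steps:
d = 6 (d = 6 - (0 + 0*6) = 6 - (0 + 0) = 6 - 1*0 = 6 + 0 = 6)
F(o) = 36 + 6*o (F(o) = 6*(6 + o) = 36 + 6*o)
k(A) = 180 + 30*A (k(A) = ((36 + 6*A)*5)*1 = (180 + 30*A)*1 = 180 + 30*A)
k(-414) - 422419 = (180 + 30*(-414)) - 422419 = (180 - 12420) - 422419 = -12240 - 422419 = -434659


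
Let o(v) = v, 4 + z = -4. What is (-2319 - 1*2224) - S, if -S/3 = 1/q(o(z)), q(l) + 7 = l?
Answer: -22716/5 ≈ -4543.2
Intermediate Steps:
z = -8 (z = -4 - 4 = -8)
q(l) = -7 + l
S = ⅕ (S = -3/(-7 - 8) = -3/(-15) = -3*(-1/15) = ⅕ ≈ 0.20000)
(-2319 - 1*2224) - S = (-2319 - 1*2224) - 1*⅕ = (-2319 - 2224) - ⅕ = -4543 - ⅕ = -22716/5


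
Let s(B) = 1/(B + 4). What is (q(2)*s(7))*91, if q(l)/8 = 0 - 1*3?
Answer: -2184/11 ≈ -198.55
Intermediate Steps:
q(l) = -24 (q(l) = 8*(0 - 1*3) = 8*(0 - 3) = 8*(-3) = -24)
s(B) = 1/(4 + B)
(q(2)*s(7))*91 = -24/(4 + 7)*91 = -24/11*91 = -2184/11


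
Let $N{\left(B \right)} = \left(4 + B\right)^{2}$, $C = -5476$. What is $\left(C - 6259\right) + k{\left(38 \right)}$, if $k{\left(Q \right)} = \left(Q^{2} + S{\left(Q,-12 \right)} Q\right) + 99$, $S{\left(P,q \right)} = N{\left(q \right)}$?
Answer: $-7760$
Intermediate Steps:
$S{\left(P,q \right)} = \left(4 + q\right)^{2}$
$k{\left(Q \right)} = 99 + Q^{2} + 64 Q$ ($k{\left(Q \right)} = \left(Q^{2} + \left(4 - 12\right)^{2} Q\right) + 99 = \left(Q^{2} + \left(-8\right)^{2} Q\right) + 99 = \left(Q^{2} + 64 Q\right) + 99 = 99 + Q^{2} + 64 Q$)
$\left(C - 6259\right) + k{\left(38 \right)} = \left(-5476 - 6259\right) + \left(99 + 38^{2} + 64 \cdot 38\right) = -11735 + \left(99 + 1444 + 2432\right) = -11735 + 3975 = -7760$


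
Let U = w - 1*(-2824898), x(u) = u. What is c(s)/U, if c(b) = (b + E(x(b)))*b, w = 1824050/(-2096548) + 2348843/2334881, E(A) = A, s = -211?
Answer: 217938758031972548/6914206681304622769 ≈ 0.031520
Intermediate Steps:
w = 332761202957/2447595045394 (w = 1824050*(-1/2096548) + 2348843*(1/2334881) = -912025/1048274 + 2348843/2334881 = 332761202957/2447595045394 ≈ 0.13595)
c(b) = 2*b² (c(b) = (b + b)*b = (2*b)*b = 2*b²)
U = 6914206681304622769/2447595045394 (U = 332761202957/2447595045394 - 1*(-2824898) = 332761202957/2447595045394 + 2824898 = 6914206681304622769/2447595045394 ≈ 2.8249e+6)
c(s)/U = (2*(-211)²)/(6914206681304622769/2447595045394) = (2*44521)*(2447595045394/6914206681304622769) = 89042*(2447595045394/6914206681304622769) = 217938758031972548/6914206681304622769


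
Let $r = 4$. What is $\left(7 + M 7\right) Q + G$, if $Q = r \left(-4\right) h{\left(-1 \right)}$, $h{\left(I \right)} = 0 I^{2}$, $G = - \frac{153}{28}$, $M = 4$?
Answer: $- \frac{153}{28} \approx -5.4643$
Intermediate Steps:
$G = - \frac{153}{28}$ ($G = \left(-153\right) \frac{1}{28} = - \frac{153}{28} \approx -5.4643$)
$h{\left(I \right)} = 0$
$Q = 0$ ($Q = 4 \left(-4\right) 0 = \left(-16\right) 0 = 0$)
$\left(7 + M 7\right) Q + G = \left(7 + 4 \cdot 7\right) 0 - \frac{153}{28} = \left(7 + 28\right) 0 - \frac{153}{28} = 35 \cdot 0 - \frac{153}{28} = 0 - \frac{153}{28} = - \frac{153}{28}$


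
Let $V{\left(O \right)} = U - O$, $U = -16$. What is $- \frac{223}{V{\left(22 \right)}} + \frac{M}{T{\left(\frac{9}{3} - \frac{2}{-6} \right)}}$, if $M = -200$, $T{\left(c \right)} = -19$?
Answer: $\frac{623}{38} \approx 16.395$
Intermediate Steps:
$V{\left(O \right)} = -16 - O$
$- \frac{223}{V{\left(22 \right)}} + \frac{M}{T{\left(\frac{9}{3} - \frac{2}{-6} \right)}} = - \frac{223}{-16 - 22} - \frac{200}{-19} = - \frac{223}{-16 - 22} - - \frac{200}{19} = - \frac{223}{-38} + \frac{200}{19} = \left(-223\right) \left(- \frac{1}{38}\right) + \frac{200}{19} = \frac{223}{38} + \frac{200}{19} = \frac{623}{38}$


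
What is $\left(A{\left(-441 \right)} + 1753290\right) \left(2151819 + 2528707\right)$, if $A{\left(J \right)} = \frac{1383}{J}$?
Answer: $\frac{1206326798566894}{147} \approx 8.2063 \cdot 10^{12}$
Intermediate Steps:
$\left(A{\left(-441 \right)} + 1753290\right) \left(2151819 + 2528707\right) = \left(\frac{1383}{-441} + 1753290\right) \left(2151819 + 2528707\right) = \left(1383 \left(- \frac{1}{441}\right) + 1753290\right) 4680526 = \left(- \frac{461}{147} + 1753290\right) 4680526 = \frac{257733169}{147} \cdot 4680526 = \frac{1206326798566894}{147}$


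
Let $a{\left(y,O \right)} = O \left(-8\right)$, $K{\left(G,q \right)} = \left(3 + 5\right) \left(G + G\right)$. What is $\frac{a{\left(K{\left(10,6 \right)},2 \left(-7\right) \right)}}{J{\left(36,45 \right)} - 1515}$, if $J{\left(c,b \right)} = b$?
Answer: $- \frac{8}{105} \approx -0.07619$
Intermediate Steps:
$K{\left(G,q \right)} = 16 G$ ($K{\left(G,q \right)} = 8 \cdot 2 G = 16 G$)
$a{\left(y,O \right)} = - 8 O$
$\frac{a{\left(K{\left(10,6 \right)},2 \left(-7\right) \right)}}{J{\left(36,45 \right)} - 1515} = \frac{\left(-8\right) 2 \left(-7\right)}{45 - 1515} = \frac{\left(-8\right) \left(-14\right)}{45 - 1515} = \frac{112}{-1470} = 112 \left(- \frac{1}{1470}\right) = - \frac{8}{105}$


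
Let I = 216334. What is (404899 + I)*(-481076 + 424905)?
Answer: -34895278843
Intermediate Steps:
(404899 + I)*(-481076 + 424905) = (404899 + 216334)*(-481076 + 424905) = 621233*(-56171) = -34895278843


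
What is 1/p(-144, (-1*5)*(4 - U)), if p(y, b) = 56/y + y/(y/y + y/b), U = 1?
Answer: -954/13331 ≈ -0.071563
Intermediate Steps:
p(y, b) = 56/y + y/(1 + y/b)
1/p(-144, (-1*5)*(4 - U)) = 1/((56*((-1*5)*(4 - 1*1)) + 56*(-144) + ((-1*5)*(4 - 1*1))*(-144)²)/((-144)*((-1*5)*(4 - 1*1) - 144))) = 1/(-(56*(-5*(4 - 1)) - 8064 - 5*(4 - 1)*20736)/(144*(-5*(4 - 1) - 144))) = 1/(-(56*(-5*3) - 8064 - 5*3*20736)/(144*(-5*3 - 144))) = 1/(-(56*(-15) - 8064 - 15*20736)/(144*(-15 - 144))) = 1/(-1/144*(-840 - 8064 - 311040)/(-159)) = 1/(-1/144*(-1/159)*(-319944)) = 1/(-13331/954) = -954/13331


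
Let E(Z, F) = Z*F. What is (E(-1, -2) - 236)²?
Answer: 54756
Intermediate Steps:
E(Z, F) = F*Z
(E(-1, -2) - 236)² = (-2*(-1) - 236)² = (2 - 236)² = (-234)² = 54756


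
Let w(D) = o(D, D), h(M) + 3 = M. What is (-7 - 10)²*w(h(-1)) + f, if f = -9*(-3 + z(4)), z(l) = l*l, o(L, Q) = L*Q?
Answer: 4507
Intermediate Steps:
z(l) = l²
f = -117 (f = -9*(-3 + 4²) = -9*(-3 + 16) = -9*13 = -117)
h(M) = -3 + M
w(D) = D² (w(D) = D*D = D²)
(-7 - 10)²*w(h(-1)) + f = (-7 - 10)²*(-3 - 1)² - 117 = (-17)²*(-4)² - 117 = 289*16 - 117 = 4624 - 117 = 4507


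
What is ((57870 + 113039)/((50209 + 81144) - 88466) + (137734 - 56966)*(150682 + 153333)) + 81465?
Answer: 1053080206082604/42887 ≈ 2.4555e+10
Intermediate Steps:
((57870 + 113039)/((50209 + 81144) - 88466) + (137734 - 56966)*(150682 + 153333)) + 81465 = (170909/(131353 - 88466) + 80768*304015) + 81465 = (170909/42887 + 24554683520) + 81465 = 1053076712293149/42887 + 81465 = 1053080206082604/42887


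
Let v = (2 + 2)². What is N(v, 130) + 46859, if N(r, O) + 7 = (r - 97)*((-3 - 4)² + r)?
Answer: 41587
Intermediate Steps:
v = 16 (v = 4² = 16)
N(r, O) = -7 + (-97 + r)*(49 + r) (N(r, O) = -7 + (r - 97)*((-3 - 4)² + r) = -7 + (-97 + r)*((-7)² + r) = -7 + (-97 + r)*(49 + r))
N(v, 130) + 46859 = (-4760 + 16² - 48*16) + 46859 = (-4760 + 256 - 768) + 46859 = -5272 + 46859 = 41587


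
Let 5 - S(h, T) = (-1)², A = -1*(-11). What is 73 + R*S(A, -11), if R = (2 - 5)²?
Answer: 109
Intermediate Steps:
A = 11
S(h, T) = 4 (S(h, T) = 5 - 1*(-1)² = 5 - 1*1 = 5 - 1 = 4)
R = 9 (R = (-3)² = 9)
73 + R*S(A, -11) = 73 + 9*4 = 73 + 36 = 109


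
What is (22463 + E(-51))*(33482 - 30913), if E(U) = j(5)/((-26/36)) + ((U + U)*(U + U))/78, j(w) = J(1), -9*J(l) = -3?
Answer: 754636043/13 ≈ 5.8049e+7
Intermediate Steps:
J(l) = ⅓ (J(l) = -⅑*(-3) = ⅓)
j(w) = ⅓
E(U) = -6/13 + 2*U²/39 (E(U) = 1/(3*((-26/36))) + ((U + U)*(U + U))/78 = 1/(3*((-26*1/36))) + ((2*U)*(2*U))*(1/78) = 1/(3*(-13/18)) + (4*U²)*(1/78) = (⅓)*(-18/13) + 2*U²/39 = -6/13 + 2*U²/39)
(22463 + E(-51))*(33482 - 30913) = (22463 + (-6/13 + (2/39)*(-51)²))*(33482 - 30913) = (22463 + (-6/13 + (2/39)*2601))*2569 = (22463 + (-6/13 + 1734/13))*2569 = (22463 + 1728/13)*2569 = (293747/13)*2569 = 754636043/13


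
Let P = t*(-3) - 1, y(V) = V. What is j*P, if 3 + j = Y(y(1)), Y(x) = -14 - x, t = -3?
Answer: -144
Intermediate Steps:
j = -18 (j = -3 + (-14 - 1*1) = -3 + (-14 - 1) = -3 - 15 = -18)
P = 8 (P = -3*(-3) - 1 = 9 - 1 = 8)
j*P = -18*8 = -144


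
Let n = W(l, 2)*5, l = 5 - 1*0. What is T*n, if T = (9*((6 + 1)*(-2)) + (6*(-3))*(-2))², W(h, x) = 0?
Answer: 0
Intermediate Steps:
l = 5 (l = 5 + 0 = 5)
T = 8100 (T = (9*(7*(-2)) - 18*(-2))² = (9*(-14) + 36)² = (-126 + 36)² = (-90)² = 8100)
n = 0 (n = 0*5 = 0)
T*n = 8100*0 = 0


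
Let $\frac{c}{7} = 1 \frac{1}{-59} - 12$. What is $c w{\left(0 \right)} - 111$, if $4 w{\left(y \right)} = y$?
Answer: $-111$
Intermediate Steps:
$w{\left(y \right)} = \frac{y}{4}$
$c = - \frac{4963}{59}$ ($c = 7 \left(1 \frac{1}{-59} - 12\right) = 7 \left(1 \left(- \frac{1}{59}\right) - 12\right) = 7 \left(- \frac{1}{59} - 12\right) = 7 \left(- \frac{709}{59}\right) = - \frac{4963}{59} \approx -84.119$)
$c w{\left(0 \right)} - 111 = - \frac{4963 \cdot \frac{1}{4} \cdot 0}{59} - 111 = \left(- \frac{4963}{59}\right) 0 - 111 = 0 - 111 = -111$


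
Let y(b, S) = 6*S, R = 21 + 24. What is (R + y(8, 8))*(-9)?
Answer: -837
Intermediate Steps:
R = 45
(R + y(8, 8))*(-9) = (45 + 6*8)*(-9) = (45 + 48)*(-9) = 93*(-9) = -837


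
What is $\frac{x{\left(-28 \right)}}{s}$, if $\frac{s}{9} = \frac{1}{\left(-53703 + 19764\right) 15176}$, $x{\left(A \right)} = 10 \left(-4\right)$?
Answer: $2289147840$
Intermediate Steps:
$x{\left(A \right)} = -40$
$s = - \frac{1}{57228696}$ ($s = 9 \frac{1}{\left(-53703 + 19764\right) 15176} = 9 \frac{1}{-33939} \cdot \frac{1}{15176} = 9 \left(\left(- \frac{1}{33939}\right) \frac{1}{15176}\right) = 9 \left(- \frac{1}{515058264}\right) = - \frac{1}{57228696} \approx -1.7474 \cdot 10^{-8}$)
$\frac{x{\left(-28 \right)}}{s} = - \frac{40}{- \frac{1}{57228696}} = \left(-40\right) \left(-57228696\right) = 2289147840$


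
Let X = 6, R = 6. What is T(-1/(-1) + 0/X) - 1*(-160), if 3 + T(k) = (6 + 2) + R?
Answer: 171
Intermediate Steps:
T(k) = 11 (T(k) = -3 + ((6 + 2) + 6) = -3 + (8 + 6) = -3 + 14 = 11)
T(-1/(-1) + 0/X) - 1*(-160) = 11 - 1*(-160) = 11 + 160 = 171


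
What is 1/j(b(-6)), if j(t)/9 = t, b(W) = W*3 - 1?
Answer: -1/171 ≈ -0.0058480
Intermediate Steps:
b(W) = -1 + 3*W (b(W) = 3*W - 1 = -1 + 3*W)
j(t) = 9*t
1/j(b(-6)) = 1/(9*(-1 + 3*(-6))) = 1/(9*(-1 - 18)) = 1/(9*(-19)) = 1/(-171) = -1/171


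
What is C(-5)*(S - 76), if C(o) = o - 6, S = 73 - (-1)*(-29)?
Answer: 352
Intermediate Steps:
S = 44 (S = 73 - 1*29 = 73 - 29 = 44)
C(o) = -6 + o
C(-5)*(S - 76) = (-6 - 5)*(44 - 76) = -11*(-32) = 352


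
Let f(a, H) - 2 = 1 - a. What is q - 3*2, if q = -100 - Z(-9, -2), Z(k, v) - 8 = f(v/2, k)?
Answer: -118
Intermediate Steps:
f(a, H) = 3 - a (f(a, H) = 2 + (1 - a) = 3 - a)
Z(k, v) = 11 - v/2 (Z(k, v) = 8 + (3 - v/2) = 11 - v/2)
q = -112 (q = -100 - (11 - ½*(-2)) = -100 - (11 + 1) = -100 - 1*12 = -100 - 12 = -112)
q - 3*2 = -112 - 3*2 = -112 - 1*6 = -112 - 6 = -118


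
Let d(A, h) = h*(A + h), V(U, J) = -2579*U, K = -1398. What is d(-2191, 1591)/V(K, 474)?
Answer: -159100/600907 ≈ -0.26477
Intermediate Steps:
d(-2191, 1591)/V(K, 474) = (1591*(-2191 + 1591))/((-2579*(-1398))) = (1591*(-600))/3605442 = -954600*1/3605442 = -159100/600907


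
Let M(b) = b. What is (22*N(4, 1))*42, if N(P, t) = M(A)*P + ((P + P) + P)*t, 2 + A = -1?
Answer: 0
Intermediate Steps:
A = -3 (A = -2 - 1 = -3)
N(P, t) = -3*P + 3*P*t (N(P, t) = -3*P + ((P + P) + P)*t = -3*P + (2*P + P)*t = -3*P + (3*P)*t = -3*P + 3*P*t)
(22*N(4, 1))*42 = (22*(3*4*(-1 + 1)))*42 = (22*(3*4*0))*42 = (22*0)*42 = 0*42 = 0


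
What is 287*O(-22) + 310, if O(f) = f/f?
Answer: 597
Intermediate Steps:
O(f) = 1
287*O(-22) + 310 = 287*1 + 310 = 287 + 310 = 597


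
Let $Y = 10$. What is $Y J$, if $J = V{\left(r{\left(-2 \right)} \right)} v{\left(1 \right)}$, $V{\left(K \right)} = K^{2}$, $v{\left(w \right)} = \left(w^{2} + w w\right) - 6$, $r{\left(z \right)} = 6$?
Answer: $-1440$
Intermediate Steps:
$v{\left(w \right)} = -6 + 2 w^{2}$ ($v{\left(w \right)} = \left(w^{2} + w^{2}\right) - 6 = 2 w^{2} - 6 = -6 + 2 w^{2}$)
$J = -144$ ($J = 6^{2} \left(-6 + 2 \cdot 1^{2}\right) = 36 \left(-6 + 2 \cdot 1\right) = 36 \left(-6 + 2\right) = 36 \left(-4\right) = -144$)
$Y J = 10 \left(-144\right) = -1440$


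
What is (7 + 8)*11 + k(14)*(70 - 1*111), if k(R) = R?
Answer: -409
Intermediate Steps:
(7 + 8)*11 + k(14)*(70 - 1*111) = (7 + 8)*11 + 14*(70 - 1*111) = 15*11 + 14*(70 - 111) = 165 + 14*(-41) = 165 - 574 = -409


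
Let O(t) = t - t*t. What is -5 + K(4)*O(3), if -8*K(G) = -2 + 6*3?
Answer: 7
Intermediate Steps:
O(t) = t - t²
K(G) = -2 (K(G) = -(-2 + 6*3)/8 = -(-2 + 18)/8 = -⅛*16 = -2)
-5 + K(4)*O(3) = -5 - 6*(1 - 1*3) = -5 - 6*(1 - 3) = -5 - 6*(-2) = -5 - 2*(-6) = -5 + 12 = 7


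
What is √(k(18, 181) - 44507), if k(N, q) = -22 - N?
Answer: I*√44547 ≈ 211.06*I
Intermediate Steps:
√(k(18, 181) - 44507) = √((-22 - 1*18) - 44507) = √((-22 - 18) - 44507) = √(-40 - 44507) = √(-44547) = I*√44547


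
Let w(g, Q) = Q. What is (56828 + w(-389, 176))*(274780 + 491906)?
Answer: 43704168744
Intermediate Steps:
(56828 + w(-389, 176))*(274780 + 491906) = (56828 + 176)*(274780 + 491906) = 57004*766686 = 43704168744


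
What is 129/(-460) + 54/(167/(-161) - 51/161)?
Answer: -2013681/50140 ≈ -40.161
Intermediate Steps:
129/(-460) + 54/(167/(-161) - 51/161) = 129*(-1/460) + 54/(167*(-1/161) - 51*1/161) = -129/460 + 54/(-167/161 - 51/161) = -129/460 + 54/(-218/161) = -129/460 + 54*(-161/218) = -129/460 - 4347/109 = -2013681/50140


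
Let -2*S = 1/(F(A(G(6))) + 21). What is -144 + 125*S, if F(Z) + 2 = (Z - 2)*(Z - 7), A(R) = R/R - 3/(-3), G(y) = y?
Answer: -5597/38 ≈ -147.29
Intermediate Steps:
A(R) = 2 (A(R) = 1 - 3*(-⅓) = 1 + 1 = 2)
F(Z) = -2 + (-7 + Z)*(-2 + Z) (F(Z) = -2 + (Z - 2)*(Z - 7) = -2 + (-2 + Z)*(-7 + Z) = -2 + (-7 + Z)*(-2 + Z))
S = -1/38 (S = -1/(2*((12 + 2² - 9*2) + 21)) = -1/(2*((12 + 4 - 18) + 21)) = -1/(2*(-2 + 21)) = -½/19 = -½*1/19 = -1/38 ≈ -0.026316)
-144 + 125*S = -144 + 125*(-1/38) = -144 - 125/38 = -5597/38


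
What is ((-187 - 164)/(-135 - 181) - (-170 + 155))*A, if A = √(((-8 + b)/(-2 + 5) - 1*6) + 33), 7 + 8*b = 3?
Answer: 1697*√870/632 ≈ 79.200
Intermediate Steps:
b = -½ (b = -7/8 + (⅛)*3 = -7/8 + 3/8 = -½ ≈ -0.50000)
A = √870/6 (A = √(((-8 - ½)/(-2 + 5) - 1*6) + 33) = √((-17/2/3 - 6) + 33) = √((-17/2*⅓ - 6) + 33) = √((-17/6 - 6) + 33) = √(-53/6 + 33) = √(145/6) = √870/6 ≈ 4.9160)
((-187 - 164)/(-135 - 181) - (-170 + 155))*A = ((-187 - 164)/(-135 - 181) - (-170 + 155))*(√870/6) = (-351/(-316) - 1*(-15))*(√870/6) = (-351*(-1/316) + 15)*(√870/6) = (351/316 + 15)*(√870/6) = 5091*(√870/6)/316 = 1697*√870/632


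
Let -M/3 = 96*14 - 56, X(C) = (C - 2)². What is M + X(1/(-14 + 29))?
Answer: -868559/225 ≈ -3860.3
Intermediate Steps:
X(C) = (-2 + C)²
M = -3864 (M = -3*(96*14 - 56) = -3*(1344 - 56) = -3*1288 = -3864)
M + X(1/(-14 + 29)) = -3864 + (-2 + 1/(-14 + 29))² = -3864 + (-2 + 1/15)² = -3864 + (-29/15)² = -3864 + 841/225 = -868559/225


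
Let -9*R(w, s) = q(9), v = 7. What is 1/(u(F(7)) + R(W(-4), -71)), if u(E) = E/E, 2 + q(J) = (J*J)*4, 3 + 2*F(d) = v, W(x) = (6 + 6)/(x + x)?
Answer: -9/313 ≈ -0.028754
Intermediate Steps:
W(x) = 6/x (W(x) = 12/((2*x)) = 12*(1/(2*x)) = 6/x)
F(d) = 2 (F(d) = -3/2 + (½)*7 = -3/2 + 7/2 = 2)
q(J) = -2 + 4*J² (q(J) = -2 + (J*J)*4 = -2 + J²*4 = -2 + 4*J²)
R(w, s) = -322/9 (R(w, s) = -(-2 + 4*9²)/9 = -(-2 + 4*81)/9 = -(-2 + 324)/9 = -⅑*322 = -322/9)
u(E) = 1
1/(u(F(7)) + R(W(-4), -71)) = 1/(1 - 322/9) = 1/(-313/9) = -9/313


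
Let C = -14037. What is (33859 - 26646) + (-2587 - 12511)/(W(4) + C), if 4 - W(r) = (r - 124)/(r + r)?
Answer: 50563466/7009 ≈ 7214.1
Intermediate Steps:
W(r) = 4 - (-124 + r)/(2*r) (W(r) = 4 - (r - 124)/(r + r) = 4 - (-124 + r)/(2*r))
(33859 - 26646) + (-2587 - 12511)/(W(4) + C) = (33859 - 26646) + (-2587 - 12511)/((7/2 + 62/4) - 14037) = 7213 - 15098/((7/2 + 62*(¼)) - 14037) = 7213 - 15098/((7/2 + 31/2) - 14037) = 7213 - 15098/(19 - 14037) = 7213 - 15098/(-14018) = 7213 - 15098*(-1/14018) = 7213 + 7549/7009 = 50563466/7009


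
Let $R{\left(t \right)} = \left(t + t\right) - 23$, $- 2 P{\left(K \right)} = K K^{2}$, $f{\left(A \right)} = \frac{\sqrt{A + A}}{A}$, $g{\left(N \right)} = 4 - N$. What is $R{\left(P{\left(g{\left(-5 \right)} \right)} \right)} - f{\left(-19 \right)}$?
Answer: $-752 + \frac{i \sqrt{38}}{19} \approx -752.0 + 0.32444 i$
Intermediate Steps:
$f{\left(A \right)} = \frac{\sqrt{2}}{\sqrt{A}}$ ($f{\left(A \right)} = \frac{\sqrt{2 A}}{A} = \frac{\sqrt{2} \sqrt{A}}{A} = \frac{\sqrt{2}}{\sqrt{A}}$)
$P{\left(K \right)} = - \frac{K^{3}}{2}$ ($P{\left(K \right)} = - \frac{K K^{2}}{2} = - \frac{K^{3}}{2}$)
$R{\left(t \right)} = -23 + 2 t$ ($R{\left(t \right)} = 2 t - 23 = -23 + 2 t$)
$R{\left(P{\left(g{\left(-5 \right)} \right)} \right)} - f{\left(-19 \right)} = \left(-23 + 2 \left(- \frac{\left(4 - -5\right)^{3}}{2}\right)\right) - \frac{\sqrt{2}}{i \sqrt{19}} = \left(-23 + 2 \left(- \frac{\left(4 + 5\right)^{3}}{2}\right)\right) - \sqrt{2} \left(- \frac{i \sqrt{19}}{19}\right) = \left(-23 + 2 \left(- \frac{9^{3}}{2}\right)\right) - - \frac{i \sqrt{38}}{19} = \left(-23 + 2 \left(\left(- \frac{1}{2}\right) 729\right)\right) + \frac{i \sqrt{38}}{19} = \left(-23 + 2 \left(- \frac{729}{2}\right)\right) + \frac{i \sqrt{38}}{19} = \left(-23 - 729\right) + \frac{i \sqrt{38}}{19} = -752 + \frac{i \sqrt{38}}{19}$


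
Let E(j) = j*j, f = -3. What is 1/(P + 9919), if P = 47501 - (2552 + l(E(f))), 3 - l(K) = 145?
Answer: 1/55010 ≈ 1.8179e-5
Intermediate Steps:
E(j) = j²
l(K) = -142 (l(K) = 3 - 1*145 = 3 - 145 = -142)
P = 45091 (P = 47501 - (2552 - 142) = 47501 - 1*2410 = 47501 - 2410 = 45091)
1/(P + 9919) = 1/(45091 + 9919) = 1/55010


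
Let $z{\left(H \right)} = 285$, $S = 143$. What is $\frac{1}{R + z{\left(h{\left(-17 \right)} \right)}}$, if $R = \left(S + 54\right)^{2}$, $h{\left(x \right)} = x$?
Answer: $\frac{1}{39094} \approx 2.5579 \cdot 10^{-5}$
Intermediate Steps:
$R = 38809$ ($R = \left(143 + 54\right)^{2} = 197^{2} = 38809$)
$\frac{1}{R + z{\left(h{\left(-17 \right)} \right)}} = \frac{1}{38809 + 285} = \frac{1}{39094}$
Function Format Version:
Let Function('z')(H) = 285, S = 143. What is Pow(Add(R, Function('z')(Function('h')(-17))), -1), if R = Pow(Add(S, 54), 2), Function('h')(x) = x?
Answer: Rational(1, 39094) ≈ 2.5579e-5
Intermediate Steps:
R = 38809 (R = Pow(Add(143, 54), 2) = Pow(197, 2) = 38809)
Pow(Add(R, Function('z')(Function('h')(-17))), -1) = Pow(Add(38809, 285), -1) = Pow(39094, -1) = Rational(1, 39094)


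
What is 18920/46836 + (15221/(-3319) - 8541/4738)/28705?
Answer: 2133937327249307/5285421974713590 ≈ 0.40374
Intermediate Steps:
18920/46836 + (15221/(-3319) - 8541/4738)/28705 = 18920*(1/46836) + (15221*(-1/3319) - 8541*1/4738)*(1/28705) = 4730/11709 + (-15221/3319 - 8541/4738)*(1/28705) = 4730/11709 - 100464677/15725422*1/28705 = 4730/11709 - 100464677/451398238510 = 2133937327249307/5285421974713590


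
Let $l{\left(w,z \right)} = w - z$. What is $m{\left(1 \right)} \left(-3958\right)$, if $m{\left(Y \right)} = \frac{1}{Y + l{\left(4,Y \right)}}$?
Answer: $- \frac{1979}{2} \approx -989.5$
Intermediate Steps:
$m{\left(Y \right)} = \frac{1}{4}$ ($m{\left(Y \right)} = \frac{1}{Y - \left(-4 + Y\right)} = \frac{1}{4}$)
$m{\left(1 \right)} \left(-3958\right) = \frac{1}{4} \left(-3958\right) = - \frac{1979}{2}$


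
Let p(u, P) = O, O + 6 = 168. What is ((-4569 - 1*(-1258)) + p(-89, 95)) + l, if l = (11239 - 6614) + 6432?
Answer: 7908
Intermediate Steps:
O = 162 (O = -6 + 168 = 162)
p(u, P) = 162
l = 11057 (l = 4625 + 6432 = 11057)
((-4569 - 1*(-1258)) + p(-89, 95)) + l = ((-4569 - 1*(-1258)) + 162) + 11057 = ((-4569 + 1258) + 162) + 11057 = (-3311 + 162) + 11057 = -3149 + 11057 = 7908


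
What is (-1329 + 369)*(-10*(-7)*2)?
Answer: -134400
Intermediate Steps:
(-1329 + 369)*(-10*(-7)*2) = -67200*2 = -960*140 = -134400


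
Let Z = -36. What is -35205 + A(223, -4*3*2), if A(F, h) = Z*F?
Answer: -43233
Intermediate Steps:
A(F, h) = -36*F
-35205 + A(223, -4*3*2) = -35205 - 36*223 = -35205 - 8028 = -43233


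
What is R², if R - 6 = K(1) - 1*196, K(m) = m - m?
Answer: 36100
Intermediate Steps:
K(m) = 0
R = -190 (R = 6 + (0 - 1*196) = 6 + (0 - 196) = 6 - 196 = -190)
R² = (-190)² = 36100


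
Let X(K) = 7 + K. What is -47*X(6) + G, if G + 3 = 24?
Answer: -590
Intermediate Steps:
G = 21 (G = -3 + 24 = 21)
-47*X(6) + G = -47*(7 + 6) + 21 = -47*13 + 21 = -611 + 21 = -590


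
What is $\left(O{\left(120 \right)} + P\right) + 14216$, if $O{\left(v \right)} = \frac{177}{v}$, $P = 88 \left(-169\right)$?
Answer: $- \frac{26181}{40} \approx -654.53$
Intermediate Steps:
$P = -14872$
$\left(O{\left(120 \right)} + P\right) + 14216 = \left(\frac{177}{120} - 14872\right) + 14216 = \left(177 \cdot \frac{1}{120} - 14872\right) + 14216 = \left(\frac{59}{40} - 14872\right) + 14216 = - \frac{594821}{40} + 14216 = - \frac{26181}{40}$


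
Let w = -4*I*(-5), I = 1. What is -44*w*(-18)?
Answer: 15840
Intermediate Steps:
w = 20 (w = -4*1*(-5) = -4*(-5) = 20)
-44*w*(-18) = -44*20*(-18) = -880*(-18) = 15840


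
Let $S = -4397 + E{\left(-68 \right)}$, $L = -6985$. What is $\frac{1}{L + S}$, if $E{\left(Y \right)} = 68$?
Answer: $- \frac{1}{11314} \approx -8.8386 \cdot 10^{-5}$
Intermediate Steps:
$S = -4329$ ($S = -4397 + 68 = -4329$)
$\frac{1}{L + S} = \frac{1}{-6985 - 4329} = \frac{1}{-11314} = - \frac{1}{11314}$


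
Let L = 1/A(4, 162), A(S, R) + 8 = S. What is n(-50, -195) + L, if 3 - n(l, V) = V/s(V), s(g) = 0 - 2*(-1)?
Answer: 401/4 ≈ 100.25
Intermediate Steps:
s(g) = 2 (s(g) = 0 + 2 = 2)
A(S, R) = -8 + S
n(l, V) = 3 - V/2
L = -¼ (L = 1/(-8 + 4) = 1/(-4) = -¼ ≈ -0.25000)
n(-50, -195) + L = (3 - ½*(-195)) - ¼ = (3 + 195/2) - ¼ = 201/2 - ¼ = 401/4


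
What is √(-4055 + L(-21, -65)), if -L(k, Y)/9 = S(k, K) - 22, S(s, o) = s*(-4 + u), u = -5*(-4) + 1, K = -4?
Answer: 2*I*√161 ≈ 25.377*I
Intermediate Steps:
u = 21 (u = 20 + 1 = 21)
S(s, o) = 17*s (S(s, o) = s*(-4 + 21) = s*17 = 17*s)
L(k, Y) = 198 - 153*k (L(k, Y) = -9*(17*k - 22) = -9*(-22 + 17*k) = 198 - 153*k)
√(-4055 + L(-21, -65)) = √(-4055 + (198 - 153*(-21))) = √(-4055 + (198 + 3213)) = √(-4055 + 3411) = √(-644) = 2*I*√161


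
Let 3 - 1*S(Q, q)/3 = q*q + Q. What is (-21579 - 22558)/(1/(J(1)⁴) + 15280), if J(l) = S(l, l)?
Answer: -3575097/1237681 ≈ -2.8885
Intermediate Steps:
S(Q, q) = 9 - 3*Q - 3*q² (S(Q, q) = 9 - 3*(q*q + Q) = 9 - 3*(q² + Q) = 9 - 3*(Q + q²) = 9 + (-3*Q - 3*q²) = 9 - 3*Q - 3*q²)
J(l) = 9 - 3*l - 3*l²
(-21579 - 22558)/(1/(J(1)⁴) + 15280) = (-21579 - 22558)/(1/((9 - 3*1 - 3*1²)⁴) + 15280) = -44137/(1/((9 - 3 - 3*1)⁴) + 15280) = -44137/(1/((9 - 3 - 3)⁴) + 15280) = -44137/(1/(3⁴) + 15280) = -44137/(1/81 + 15280) = -44137/1237681/81 = -44137*81/1237681 = -3575097/1237681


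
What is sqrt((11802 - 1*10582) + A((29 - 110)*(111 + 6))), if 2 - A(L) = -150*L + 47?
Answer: 5*I*sqrt(56815) ≈ 1191.8*I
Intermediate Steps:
A(L) = -45 + 150*L (A(L) = 2 - (-150*L + 47) = 2 - (47 - 150*L) = 2 + (-47 + 150*L) = -45 + 150*L)
sqrt((11802 - 1*10582) + A((29 - 110)*(111 + 6))) = sqrt((11802 - 1*10582) + (-45 + 150*((29 - 110)*(111 + 6)))) = sqrt((11802 - 10582) + (-45 + 150*(-81*117))) = sqrt(1220 + (-45 + 150*(-9477))) = sqrt(1220 + (-45 - 1421550)) = sqrt(1220 - 1421595) = sqrt(-1420375) = 5*I*sqrt(56815)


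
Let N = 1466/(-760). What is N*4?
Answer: -733/95 ≈ -7.7158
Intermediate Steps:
N = -733/380 (N = 1466*(-1/760) = -733/380 ≈ -1.9289)
N*4 = -733/380*4 = -733/95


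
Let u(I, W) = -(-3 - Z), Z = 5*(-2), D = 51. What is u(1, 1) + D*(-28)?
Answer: -1435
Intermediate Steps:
Z = -10
u(I, W) = -7 (u(I, W) = -(-3 - 1*(-10)) = -(-3 + 10) = -1*7 = -7)
u(1, 1) + D*(-28) = -7 + 51*(-28) = -7 - 1428 = -1435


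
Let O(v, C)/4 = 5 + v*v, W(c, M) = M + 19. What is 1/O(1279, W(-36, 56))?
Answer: 1/6543384 ≈ 1.5283e-7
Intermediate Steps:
W(c, M) = 19 + M
O(v, C) = 20 + 4*v² (O(v, C) = 4*(5 + v*v) = 4*(5 + v²) = 20 + 4*v²)
1/O(1279, W(-36, 56)) = 1/(20 + 4*1279²) = 1/(20 + 4*1635841) = 1/(20 + 6543364) = 1/6543384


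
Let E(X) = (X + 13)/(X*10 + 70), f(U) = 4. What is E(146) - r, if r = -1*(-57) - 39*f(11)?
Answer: 50543/510 ≈ 99.104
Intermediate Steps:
r = -99 (r = -1*(-57) - 39*4 = 57 - 156 = -99)
E(X) = (13 + X)/(70 + 10*X) (E(X) = (13 + X)/(10*X + 70) = (13 + X)/(70 + 10*X))
E(146) - r = (13 + 146)/(10*(7 + 146)) - 1*(-99) = (1/10)*159/153 + 99 = (1/10)*(1/153)*159 + 99 = 53/510 + 99 = 50543/510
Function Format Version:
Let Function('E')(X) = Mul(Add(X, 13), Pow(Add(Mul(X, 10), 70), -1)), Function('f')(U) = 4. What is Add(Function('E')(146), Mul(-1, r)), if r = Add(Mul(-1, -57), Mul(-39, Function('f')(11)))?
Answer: Rational(50543, 510) ≈ 99.104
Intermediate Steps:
r = -99 (r = Add(Mul(-1, -57), Mul(-39, 4)) = Add(57, -156) = -99)
Function('E')(X) = Mul(Pow(Add(70, Mul(10, X)), -1), Add(13, X)) (Function('E')(X) = Mul(Add(13, X), Pow(Add(Mul(10, X), 70), -1)) = Mul(Add(13, X), Pow(Add(70, Mul(10, X)), -1)) = Mul(Pow(Add(70, Mul(10, X)), -1), Add(13, X)))
Add(Function('E')(146), Mul(-1, r)) = Add(Mul(Rational(1, 10), Pow(Add(7, 146), -1), Add(13, 146)), Mul(-1, -99)) = Add(Mul(Rational(1, 10), Pow(153, -1), 159), 99) = Add(Mul(Rational(1, 10), Rational(1, 153), 159), 99) = Add(Rational(53, 510), 99) = Rational(50543, 510)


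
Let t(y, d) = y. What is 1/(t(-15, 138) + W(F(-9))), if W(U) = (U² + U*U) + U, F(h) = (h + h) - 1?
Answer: 1/688 ≈ 0.0014535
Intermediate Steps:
F(h) = -1 + 2*h (F(h) = 2*h - 1 = -1 + 2*h)
W(U) = U + 2*U² (W(U) = (U² + U²) + U = 2*U² + U = U + 2*U²)
1/(t(-15, 138) + W(F(-9))) = 1/(-15 + (-1 + 2*(-9))*(1 + 2*(-1 + 2*(-9)))) = 1/(-15 + (-1 - 18)*(1 + 2*(-1 - 18))) = 1/(-15 - 19*(1 + 2*(-19))) = 1/(-15 - 19*(1 - 38)) = 1/(-15 - 19*(-37)) = 1/(-15 + 703) = 1/688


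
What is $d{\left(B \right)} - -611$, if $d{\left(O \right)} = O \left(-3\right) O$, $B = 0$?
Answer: $611$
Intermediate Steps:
$d{\left(O \right)} = - 3 O^{2}$ ($d{\left(O \right)} = - 3 O O = - 3 O^{2}$)
$d{\left(B \right)} - -611 = - 3 \cdot 0^{2} - -611 = \left(-3\right) 0 + 611 = 0 + 611 = 611$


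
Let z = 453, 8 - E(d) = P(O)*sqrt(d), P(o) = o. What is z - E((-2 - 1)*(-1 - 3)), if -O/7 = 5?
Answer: 445 - 70*sqrt(3) ≈ 323.76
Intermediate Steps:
O = -35 (O = -7*5 = -35)
E(d) = 8 + 35*sqrt(d) (E(d) = 8 - (-35)*sqrt(d) = 8 + 35*sqrt(d))
z - E((-2 - 1)*(-1 - 3)) = 453 - (8 + 35*sqrt((-2 - 1)*(-1 - 3))) = 453 - (8 + 35*sqrt(-3*(-4))) = 453 - (8 + 35*sqrt(12)) = 453 - (8 + 35*(2*sqrt(3))) = 453 - (8 + 70*sqrt(3)) = 453 + (-8 - 70*sqrt(3)) = 445 - 70*sqrt(3)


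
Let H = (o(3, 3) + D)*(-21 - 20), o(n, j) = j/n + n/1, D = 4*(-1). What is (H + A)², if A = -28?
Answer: 784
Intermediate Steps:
D = -4
o(n, j) = n + j/n (o(n, j) = j/n + n*1 = j/n + n = n + j/n)
H = 0 (H = ((3 + 3/3) - 4)*(-21 - 20) = ((3 + 3*(⅓)) - 4)*(-41) = ((3 + 1) - 4)*(-41) = (4 - 4)*(-41) = 0*(-41) = 0)
(H + A)² = (0 - 28)² = (-28)² = 784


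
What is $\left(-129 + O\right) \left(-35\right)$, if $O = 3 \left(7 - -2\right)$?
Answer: $3570$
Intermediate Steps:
$O = 27$ ($O = 3 \left(7 + \left(-1 + 3\right)\right) = 3 \left(7 + 2\right) = 3 \cdot 9 = 27$)
$\left(-129 + O\right) \left(-35\right) = \left(-129 + 27\right) \left(-35\right) = \left(-102\right) \left(-35\right) = 3570$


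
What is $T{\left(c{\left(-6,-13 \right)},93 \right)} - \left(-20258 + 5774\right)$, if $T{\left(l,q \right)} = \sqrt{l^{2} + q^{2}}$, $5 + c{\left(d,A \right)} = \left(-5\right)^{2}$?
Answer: $14484 + \sqrt{9049} \approx 14579.0$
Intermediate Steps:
$c{\left(d,A \right)} = 20$ ($c{\left(d,A \right)} = -5 + \left(-5\right)^{2} = -5 + 25 = 20$)
$T{\left(c{\left(-6,-13 \right)},93 \right)} - \left(-20258 + 5774\right) = \sqrt{20^{2} + 93^{2}} - \left(-20258 + 5774\right) = \sqrt{400 + 8649} - -14484 = \sqrt{9049} + 14484 = 14484 + \sqrt{9049}$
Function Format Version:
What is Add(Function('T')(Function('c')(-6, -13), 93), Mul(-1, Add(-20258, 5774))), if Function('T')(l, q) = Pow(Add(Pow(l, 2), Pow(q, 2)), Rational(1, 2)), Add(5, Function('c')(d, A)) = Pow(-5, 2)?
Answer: Add(14484, Pow(9049, Rational(1, 2))) ≈ 14579.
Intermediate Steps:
Function('c')(d, A) = 20 (Function('c')(d, A) = Add(-5, Pow(-5, 2)) = Add(-5, 25) = 20)
Add(Function('T')(Function('c')(-6, -13), 93), Mul(-1, Add(-20258, 5774))) = Add(Pow(Add(Pow(20, 2), Pow(93, 2)), Rational(1, 2)), Mul(-1, Add(-20258, 5774))) = Add(Pow(Add(400, 8649), Rational(1, 2)), Mul(-1, -14484)) = Add(Pow(9049, Rational(1, 2)), 14484) = Add(14484, Pow(9049, Rational(1, 2)))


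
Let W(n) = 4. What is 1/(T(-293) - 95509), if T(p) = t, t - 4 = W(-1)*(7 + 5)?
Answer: -1/95457 ≈ -1.0476e-5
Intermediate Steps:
t = 52 (t = 4 + 4*(7 + 5) = 4 + 4*12 = 4 + 48 = 52)
T(p) = 52
1/(T(-293) - 95509) = 1/(52 - 95509) = 1/(-95457) = -1/95457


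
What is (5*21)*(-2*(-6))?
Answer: 1260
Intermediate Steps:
(5*21)*(-2*(-6)) = 105*12 = 1260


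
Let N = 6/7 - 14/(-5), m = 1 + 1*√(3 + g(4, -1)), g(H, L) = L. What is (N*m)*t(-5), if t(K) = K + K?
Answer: -256/7 - 256*√2/7 ≈ -88.291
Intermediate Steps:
t(K) = 2*K
m = 1 + √2 (m = 1 + 1*√(3 - 1) = 1 + 1*√2 = 1 + √2 ≈ 2.4142)
N = 128/35 (N = 6*(⅐) - 14*(-⅕) = 6/7 + 14/5 = 128/35 ≈ 3.6571)
(N*m)*t(-5) = (128*(1 + √2)/35)*(2*(-5)) = (128/35 + 128*√2/35)*(-10) = -256/7 - 256*√2/7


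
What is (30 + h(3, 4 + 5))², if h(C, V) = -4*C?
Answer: 324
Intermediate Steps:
(30 + h(3, 4 + 5))² = (30 - 4*3)² = (30 - 12)² = 18² = 324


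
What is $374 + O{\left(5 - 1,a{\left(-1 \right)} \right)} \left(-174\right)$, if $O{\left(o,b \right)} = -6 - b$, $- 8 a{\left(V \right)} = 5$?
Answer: $\frac{5237}{4} \approx 1309.3$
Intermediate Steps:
$a{\left(V \right)} = - \frac{5}{8}$ ($a{\left(V \right)} = \left(- \frac{1}{8}\right) 5 = - \frac{5}{8}$)
$374 + O{\left(5 - 1,a{\left(-1 \right)} \right)} \left(-174\right) = 374 + \left(-6 - - \frac{5}{8}\right) \left(-174\right) = 374 + \left(-6 + \frac{5}{8}\right) \left(-174\right) = 374 - - \frac{3741}{4} = 374 + \frac{3741}{4} = \frac{5237}{4}$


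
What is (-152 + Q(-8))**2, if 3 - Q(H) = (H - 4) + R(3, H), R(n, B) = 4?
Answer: 19881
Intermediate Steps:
Q(H) = 3 - H (Q(H) = 3 - ((H - 4) + 4) = 3 - ((-4 + H) + 4) = 3 - H)
(-152 + Q(-8))**2 = (-152 + (3 - 1*(-8)))**2 = (-152 + (3 + 8))**2 = (-152 + 11)**2 = (-141)**2 = 19881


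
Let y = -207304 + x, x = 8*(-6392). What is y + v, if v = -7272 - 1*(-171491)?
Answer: -94221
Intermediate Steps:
v = 164219 (v = -7272 + 171491 = 164219)
x = -51136
y = -258440 (y = -207304 - 51136 = -258440)
y + v = -258440 + 164219 = -94221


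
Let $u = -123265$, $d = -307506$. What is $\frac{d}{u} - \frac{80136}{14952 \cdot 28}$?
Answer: $\frac{7949523}{3451420} \approx 2.3033$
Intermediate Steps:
$\frac{d}{u} - \frac{80136}{14952 \cdot 28} = - \frac{307506}{-123265} - \frac{80136}{14952 \cdot 28} = \left(-307506\right) \left(- \frac{1}{123265}\right) - \frac{80136}{418656} = \frac{307506}{123265} - \frac{477}{2492} = \frac{7949523}{3451420}$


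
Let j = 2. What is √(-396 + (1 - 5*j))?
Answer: 9*I*√5 ≈ 20.125*I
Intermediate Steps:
√(-396 + (1 - 5*j)) = √(-396 + (1 - 5*2)) = √(-396 + (1 - 10)) = √(-396 - 9) = √(-405) = 9*I*√5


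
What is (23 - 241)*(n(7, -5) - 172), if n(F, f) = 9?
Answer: 35534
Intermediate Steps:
(23 - 241)*(n(7, -5) - 172) = (23 - 241)*(9 - 172) = -218*(-163) = 35534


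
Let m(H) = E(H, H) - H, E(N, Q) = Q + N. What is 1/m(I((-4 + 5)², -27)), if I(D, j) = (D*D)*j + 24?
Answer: -⅓ ≈ -0.33333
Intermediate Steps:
E(N, Q) = N + Q
I(D, j) = 24 + j*D² (I(D, j) = D²*j + 24 = j*D² + 24 = 24 + j*D²)
m(H) = H (m(H) = (H + H) - H = 2*H - H = H)
1/m(I((-4 + 5)², -27)) = 1/(24 - 27*(-4 + 5)⁴) = 1/(24 - 27*(1²)²) = 1/(24 - 27*1²) = 1/(24 - 27*1) = 1/(24 - 27) = 1/(-3) = -⅓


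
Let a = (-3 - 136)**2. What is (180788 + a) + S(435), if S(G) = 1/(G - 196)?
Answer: 47826052/239 ≈ 2.0011e+5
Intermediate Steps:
a = 19321 (a = (-139)**2 = 19321)
S(G) = 1/(-196 + G)
(180788 + a) + S(435) = (180788 + 19321) + 1/(-196 + 435) = 200109 + 1/239 = 47826052/239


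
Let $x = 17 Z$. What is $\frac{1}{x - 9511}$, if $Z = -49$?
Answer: $- \frac{1}{10344} \approx -9.6674 \cdot 10^{-5}$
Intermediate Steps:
$x = -833$ ($x = 17 \left(-49\right) = -833$)
$\frac{1}{x - 9511} = \frac{1}{-833 - 9511} = \frac{1}{-10344} = - \frac{1}{10344}$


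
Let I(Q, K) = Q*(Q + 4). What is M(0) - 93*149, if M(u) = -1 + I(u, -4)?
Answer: -13858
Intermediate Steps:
I(Q, K) = Q*(4 + Q)
M(u) = -1 + u*(4 + u)
M(0) - 93*149 = (-1 + 0*(4 + 0)) - 93*149 = (-1 + 0*4) - 13857 = (-1 + 0) - 13857 = -1 - 13857 = -13858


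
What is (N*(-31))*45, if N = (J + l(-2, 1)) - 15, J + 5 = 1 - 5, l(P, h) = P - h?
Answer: 37665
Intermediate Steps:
J = -9 (J = -5 + (1 - 5) = -5 - 4 = -9)
N = -27 (N = (-9 + (-2 - 1*1)) - 15 = (-9 + (-2 - 1)) - 15 = (-9 - 3) - 15 = -12 - 15 = -27)
(N*(-31))*45 = -27*(-31)*45 = 837*45 = 37665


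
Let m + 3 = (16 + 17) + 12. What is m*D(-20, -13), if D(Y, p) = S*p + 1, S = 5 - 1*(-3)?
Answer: -4326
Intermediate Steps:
S = 8 (S = 5 + 3 = 8)
D(Y, p) = 1 + 8*p (D(Y, p) = 8*p + 1 = 1 + 8*p)
m = 42 (m = -3 + ((16 + 17) + 12) = -3 + (33 + 12) = -3 + 45 = 42)
m*D(-20, -13) = 42*(1 + 8*(-13)) = 42*(1 - 104) = 42*(-103) = -4326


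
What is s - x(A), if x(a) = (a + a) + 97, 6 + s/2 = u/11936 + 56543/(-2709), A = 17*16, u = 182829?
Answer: -10736868223/16167312 ≈ -664.11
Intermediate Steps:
A = 272
s = -373621231/16167312 (s = -12 + 2*(182829/11936 + 56543/(-2709)) = -12 + 2*(182829*(1/11936) + 56543*(-1/2709)) = -12 + 2*(182829/11936 - 56543/2709) = -12 + 2*(-179613487/32334624) = -12 - 179613487/16167312 = -373621231/16167312 ≈ -23.110)
x(a) = 97 + 2*a (x(a) = 2*a + 97 = 97 + 2*a)
s - x(A) = -373621231/16167312 - (97 + 2*272) = -373621231/16167312 - (97 + 544) = -373621231/16167312 - 1*641 = -373621231/16167312 - 641 = -10736868223/16167312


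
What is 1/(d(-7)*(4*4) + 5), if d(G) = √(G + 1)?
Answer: 5/1561 - 16*I*√6/1561 ≈ 0.0032031 - 0.025107*I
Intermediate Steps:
d(G) = √(1 + G)
1/(d(-7)*(4*4) + 5) = 1/(√(1 - 7)*(4*4) + 5) = 1/(√(-6)*16 + 5) = 1/((I*√6)*16 + 5) = 1/(16*I*√6 + 5) = 1/(5 + 16*I*√6)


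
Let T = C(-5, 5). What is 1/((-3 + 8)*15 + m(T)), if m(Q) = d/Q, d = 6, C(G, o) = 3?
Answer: 1/77 ≈ 0.012987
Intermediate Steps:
T = 3
m(Q) = 6/Q
1/((-3 + 8)*15 + m(T)) = 1/((-3 + 8)*15 + 6/3) = 1/(5*15 + 6*(⅓)) = 1/(75 + 2) = 1/77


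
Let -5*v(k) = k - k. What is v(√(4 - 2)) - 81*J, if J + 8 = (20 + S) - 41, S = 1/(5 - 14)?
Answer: 2358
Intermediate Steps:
S = -⅑ (S = 1/(-9) = -⅑ ≈ -0.11111)
v(k) = 0 (v(k) = -(k - k)/5 = -⅕*0 = 0)
J = -262/9 (J = -8 + ((20 - ⅑) - 41) = -8 + (179/9 - 41) = -8 - 190/9 = -262/9 ≈ -29.111)
v(√(4 - 2)) - 81*J = 0 - 81*(-262/9) = 0 + 2358 = 2358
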